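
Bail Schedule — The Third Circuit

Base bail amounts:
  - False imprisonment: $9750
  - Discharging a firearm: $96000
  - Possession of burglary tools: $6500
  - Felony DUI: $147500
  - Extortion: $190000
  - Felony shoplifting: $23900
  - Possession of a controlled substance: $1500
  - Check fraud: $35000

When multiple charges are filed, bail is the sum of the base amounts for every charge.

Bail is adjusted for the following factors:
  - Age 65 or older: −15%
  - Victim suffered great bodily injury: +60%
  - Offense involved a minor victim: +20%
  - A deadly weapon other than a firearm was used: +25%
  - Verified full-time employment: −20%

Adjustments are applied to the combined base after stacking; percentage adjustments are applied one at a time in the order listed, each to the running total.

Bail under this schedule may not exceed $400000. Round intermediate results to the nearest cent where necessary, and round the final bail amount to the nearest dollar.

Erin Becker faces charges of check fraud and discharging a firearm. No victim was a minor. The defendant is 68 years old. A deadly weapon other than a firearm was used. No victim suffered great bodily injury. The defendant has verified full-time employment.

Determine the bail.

Base amounts from the schedule: check fraud $35000; discharging a firearm $96000.
Stacking rule: sum of all bases. $35000 + $96000 = $131000.
Age 65 or older (−15%): $131000 × 0.85 = $111350.
A deadly weapon other than a firearm was used (+25%): $111350 × 1.25 = $139187.50.
Verified full-time employment (−20%): $139187.50 × 0.8 = $111350.
$111350 is within the $400000 maximum.

$111350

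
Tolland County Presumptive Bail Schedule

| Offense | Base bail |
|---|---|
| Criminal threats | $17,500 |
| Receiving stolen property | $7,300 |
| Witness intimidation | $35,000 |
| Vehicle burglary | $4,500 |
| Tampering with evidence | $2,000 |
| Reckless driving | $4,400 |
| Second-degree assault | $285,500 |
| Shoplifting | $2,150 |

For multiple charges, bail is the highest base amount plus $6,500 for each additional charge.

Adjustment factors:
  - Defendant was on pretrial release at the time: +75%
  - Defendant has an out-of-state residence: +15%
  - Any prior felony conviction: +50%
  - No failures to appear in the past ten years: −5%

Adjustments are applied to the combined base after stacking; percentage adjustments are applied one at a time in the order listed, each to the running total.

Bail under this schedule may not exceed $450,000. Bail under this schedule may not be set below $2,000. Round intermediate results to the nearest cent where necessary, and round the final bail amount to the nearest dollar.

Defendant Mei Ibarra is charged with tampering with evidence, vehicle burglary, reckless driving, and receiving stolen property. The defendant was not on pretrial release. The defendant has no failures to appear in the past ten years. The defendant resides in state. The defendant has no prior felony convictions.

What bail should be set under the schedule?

Base amounts from the schedule: tampering with evidence $2,000; vehicle burglary $4,500; reckless driving $4,400; receiving stolen property $7,300.
Stacking rule: highest base plus $6,500 per additional charge. Highest is receiving stolen property at $7,300; 3 additional charges → +$19,500. Combined base = $26,800.
No failures to appear in the past ten years (−5%): $26,800 × 0.95 = $25,460.
$25,460 is within the $450,000 maximum.
$25,460 is at or above the $2,000 minimum.

$25,460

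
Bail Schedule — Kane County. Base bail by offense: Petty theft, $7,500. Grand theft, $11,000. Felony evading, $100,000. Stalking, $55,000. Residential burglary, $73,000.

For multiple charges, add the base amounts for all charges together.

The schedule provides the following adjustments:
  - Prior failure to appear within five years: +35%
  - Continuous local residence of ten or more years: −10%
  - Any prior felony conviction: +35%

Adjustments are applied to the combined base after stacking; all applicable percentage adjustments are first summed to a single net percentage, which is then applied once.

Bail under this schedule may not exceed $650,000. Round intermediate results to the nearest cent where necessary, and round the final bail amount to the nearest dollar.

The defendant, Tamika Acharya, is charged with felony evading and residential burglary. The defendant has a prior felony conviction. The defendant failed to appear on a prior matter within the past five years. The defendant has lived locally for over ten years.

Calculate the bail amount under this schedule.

$276,800

Base amounts from the schedule: felony evading $100,000; residential burglary $73,000.
Stacking rule: sum of all bases. $100,000 + $73,000 = $173,000.
Net percentage adjustment: +35% −10% +35% = +60%. $173,000 × 1.6 = $276,800.
$276,800 is within the $650,000 maximum.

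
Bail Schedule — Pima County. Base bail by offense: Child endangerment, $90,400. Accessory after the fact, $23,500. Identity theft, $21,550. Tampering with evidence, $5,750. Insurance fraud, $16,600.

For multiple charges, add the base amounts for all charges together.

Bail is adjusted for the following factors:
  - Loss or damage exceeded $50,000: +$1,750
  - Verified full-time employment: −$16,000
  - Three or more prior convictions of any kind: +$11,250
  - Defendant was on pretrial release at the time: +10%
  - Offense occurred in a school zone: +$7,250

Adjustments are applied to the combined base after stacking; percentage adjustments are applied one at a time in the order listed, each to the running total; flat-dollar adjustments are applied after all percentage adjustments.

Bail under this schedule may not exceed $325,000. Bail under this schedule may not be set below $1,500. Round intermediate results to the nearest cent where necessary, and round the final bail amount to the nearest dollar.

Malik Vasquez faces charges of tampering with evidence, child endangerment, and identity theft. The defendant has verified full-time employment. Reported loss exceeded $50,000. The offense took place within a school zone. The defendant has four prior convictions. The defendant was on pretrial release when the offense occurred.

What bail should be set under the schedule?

$133,720

Base amounts from the schedule: tampering with evidence $5,750; child endangerment $90,400; identity theft $21,550.
Stacking rule: sum of all bases. $5,750 + $90,400 + $21,550 = $117,700.
Defendant was on pretrial release at the time (+10%): $117,700 × 1.1 = $129,470.
Loss or damage exceeded $50,000 (+$1,750 flat): $129,470 + $1,750 = $131,220.
Verified full-time employment (−$16,000 flat): $131,220 − $16,000 = $115,220.
Three or more prior convictions of any kind (+$11,250 flat): $115,220 + $11,250 = $126,470.
Offense occurred in a school zone (+$7,250 flat): $126,470 + $7,250 = $133,720.
$133,720 is within the $325,000 maximum.
$133,720 is at or above the $1,500 minimum.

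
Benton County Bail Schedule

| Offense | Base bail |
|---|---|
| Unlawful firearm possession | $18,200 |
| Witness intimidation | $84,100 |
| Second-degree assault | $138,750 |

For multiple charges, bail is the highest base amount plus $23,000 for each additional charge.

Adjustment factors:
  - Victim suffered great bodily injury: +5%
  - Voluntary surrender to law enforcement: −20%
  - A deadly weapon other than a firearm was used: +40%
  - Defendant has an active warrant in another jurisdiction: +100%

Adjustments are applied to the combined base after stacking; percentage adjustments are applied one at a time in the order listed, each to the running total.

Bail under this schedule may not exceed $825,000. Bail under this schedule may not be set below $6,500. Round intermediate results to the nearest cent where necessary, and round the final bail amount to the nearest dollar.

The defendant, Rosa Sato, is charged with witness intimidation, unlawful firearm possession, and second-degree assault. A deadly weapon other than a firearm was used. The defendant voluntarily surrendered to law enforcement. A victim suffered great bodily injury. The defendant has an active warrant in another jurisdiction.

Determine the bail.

Base amounts from the schedule: witness intimidation $84,100; unlawful firearm possession $18,200; second-degree assault $138,750.
Stacking rule: highest base plus $23,000 per additional charge. Highest is second-degree assault at $138,750; 2 additional charges → +$46,000. Combined base = $184,750.
Victim suffered great bodily injury (+5%): $184,750 × 1.05 = $193,987.50.
Voluntary surrender to law enforcement (−20%): $193,987.50 × 0.8 = $155,190.
A deadly weapon other than a firearm was used (+40%): $155,190 × 1.4 = $217,266.
Defendant has an active warrant in another jurisdiction (+100%): $217,266 × 2 = $434,532.
$434,532 is within the $825,000 maximum.
$434,532 is at or above the $6,500 minimum.

$434,532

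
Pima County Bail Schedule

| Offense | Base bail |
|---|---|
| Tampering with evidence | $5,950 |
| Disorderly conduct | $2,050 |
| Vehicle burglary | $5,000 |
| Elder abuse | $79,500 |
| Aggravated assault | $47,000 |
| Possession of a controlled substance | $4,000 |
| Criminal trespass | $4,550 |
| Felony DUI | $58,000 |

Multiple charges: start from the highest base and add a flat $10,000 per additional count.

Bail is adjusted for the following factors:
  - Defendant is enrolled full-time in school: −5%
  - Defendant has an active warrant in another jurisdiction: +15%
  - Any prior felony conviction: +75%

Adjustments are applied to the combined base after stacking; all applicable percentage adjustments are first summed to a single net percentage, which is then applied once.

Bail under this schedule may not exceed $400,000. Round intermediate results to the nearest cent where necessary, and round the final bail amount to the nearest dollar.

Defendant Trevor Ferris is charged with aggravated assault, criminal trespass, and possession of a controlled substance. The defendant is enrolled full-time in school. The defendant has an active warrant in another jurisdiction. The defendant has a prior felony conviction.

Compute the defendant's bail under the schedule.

$123,950

Base amounts from the schedule: aggravated assault $47,000; criminal trespass $4,550; possession of a controlled substance $4,000.
Stacking rule: highest base plus $10,000 per additional charge. Highest is aggravated assault at $47,000; 2 additional charges → +$20,000. Combined base = $67,000.
Net percentage adjustment: −5% +15% +75% = +85%. $67,000 × 1.85 = $123,950.
$123,950 is within the $400,000 maximum.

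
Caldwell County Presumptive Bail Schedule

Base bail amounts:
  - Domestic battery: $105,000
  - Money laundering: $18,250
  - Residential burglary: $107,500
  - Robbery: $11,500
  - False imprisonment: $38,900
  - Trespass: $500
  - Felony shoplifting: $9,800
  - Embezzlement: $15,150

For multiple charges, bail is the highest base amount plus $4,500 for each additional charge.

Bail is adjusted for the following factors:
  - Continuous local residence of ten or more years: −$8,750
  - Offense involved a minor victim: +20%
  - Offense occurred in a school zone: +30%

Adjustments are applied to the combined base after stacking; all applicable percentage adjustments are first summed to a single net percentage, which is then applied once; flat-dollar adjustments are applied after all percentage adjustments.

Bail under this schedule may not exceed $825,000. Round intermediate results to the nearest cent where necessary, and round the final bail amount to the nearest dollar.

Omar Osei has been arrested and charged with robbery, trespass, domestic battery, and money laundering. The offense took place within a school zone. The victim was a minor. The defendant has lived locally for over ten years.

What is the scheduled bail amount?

$169,000

Base amounts from the schedule: robbery $11,500; trespass $500; domestic battery $105,000; money laundering $18,250.
Stacking rule: highest base plus $4,500 per additional charge. Highest is domestic battery at $105,000; 3 additional charges → +$13,500. Combined base = $118,500.
Net percentage adjustment: +20% +30% = +50%. $118,500 × 1.5 = $177,750.
Continuous local residence of ten or more years (−$8,750 flat): $177,750 − $8,750 = $169,000.
$169,000 is within the $825,000 maximum.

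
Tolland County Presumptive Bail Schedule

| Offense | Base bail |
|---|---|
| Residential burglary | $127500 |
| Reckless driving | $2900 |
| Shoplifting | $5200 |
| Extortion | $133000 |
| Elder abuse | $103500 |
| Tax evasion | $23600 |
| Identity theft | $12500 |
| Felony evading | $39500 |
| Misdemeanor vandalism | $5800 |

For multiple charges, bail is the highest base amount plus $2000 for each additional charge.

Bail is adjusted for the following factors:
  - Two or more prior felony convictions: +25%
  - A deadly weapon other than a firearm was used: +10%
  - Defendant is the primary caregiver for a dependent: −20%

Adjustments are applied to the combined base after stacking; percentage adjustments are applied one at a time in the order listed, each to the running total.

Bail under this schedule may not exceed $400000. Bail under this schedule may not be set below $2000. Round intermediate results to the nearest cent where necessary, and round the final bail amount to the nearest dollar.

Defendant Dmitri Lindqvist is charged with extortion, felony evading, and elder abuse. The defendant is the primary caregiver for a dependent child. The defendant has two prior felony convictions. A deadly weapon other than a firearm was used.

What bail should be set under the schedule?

Base amounts from the schedule: extortion $133000; felony evading $39500; elder abuse $103500.
Stacking rule: highest base plus $2000 per additional charge. Highest is extortion at $133000; 2 additional charges → +$4000. Combined base = $137000.
Two or more prior felony convictions (+25%): $137000 × 1.25 = $171250.
A deadly weapon other than a firearm was used (+10%): $171250 × 1.1 = $188375.
Defendant is the primary caregiver for a dependent (−20%): $188375 × 0.8 = $150700.
$150700 is within the $400000 maximum.
$150700 is at or above the $2000 minimum.

$150700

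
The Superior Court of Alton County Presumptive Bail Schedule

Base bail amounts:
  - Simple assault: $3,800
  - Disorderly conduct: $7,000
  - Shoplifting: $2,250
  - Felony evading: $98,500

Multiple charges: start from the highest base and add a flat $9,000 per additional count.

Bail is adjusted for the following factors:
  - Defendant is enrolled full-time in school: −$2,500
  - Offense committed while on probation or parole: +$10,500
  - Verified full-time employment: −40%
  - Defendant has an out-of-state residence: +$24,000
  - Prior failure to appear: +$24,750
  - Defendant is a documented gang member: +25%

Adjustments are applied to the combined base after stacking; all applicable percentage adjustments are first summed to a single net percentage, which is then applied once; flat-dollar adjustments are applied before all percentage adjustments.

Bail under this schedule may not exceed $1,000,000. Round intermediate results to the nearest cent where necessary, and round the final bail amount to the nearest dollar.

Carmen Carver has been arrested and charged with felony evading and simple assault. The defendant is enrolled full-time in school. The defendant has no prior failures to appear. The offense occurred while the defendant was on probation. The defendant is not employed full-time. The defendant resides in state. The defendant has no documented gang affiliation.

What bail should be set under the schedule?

$115,500

Base amounts from the schedule: felony evading $98,500; simple assault $3,800.
Stacking rule: highest base plus $9,000 per additional charge. Highest is felony evading at $98,500; 1 additional charge → +$9,000. Combined base = $107,500.
Defendant is enrolled full-time in school (−$2,500 flat): $107,500 − $2,500 = $105,000.
Offense committed while on probation or parole (+$10,500 flat): $105,000 + $10,500 = $115,500.
$115,500 is within the $1,000,000 maximum.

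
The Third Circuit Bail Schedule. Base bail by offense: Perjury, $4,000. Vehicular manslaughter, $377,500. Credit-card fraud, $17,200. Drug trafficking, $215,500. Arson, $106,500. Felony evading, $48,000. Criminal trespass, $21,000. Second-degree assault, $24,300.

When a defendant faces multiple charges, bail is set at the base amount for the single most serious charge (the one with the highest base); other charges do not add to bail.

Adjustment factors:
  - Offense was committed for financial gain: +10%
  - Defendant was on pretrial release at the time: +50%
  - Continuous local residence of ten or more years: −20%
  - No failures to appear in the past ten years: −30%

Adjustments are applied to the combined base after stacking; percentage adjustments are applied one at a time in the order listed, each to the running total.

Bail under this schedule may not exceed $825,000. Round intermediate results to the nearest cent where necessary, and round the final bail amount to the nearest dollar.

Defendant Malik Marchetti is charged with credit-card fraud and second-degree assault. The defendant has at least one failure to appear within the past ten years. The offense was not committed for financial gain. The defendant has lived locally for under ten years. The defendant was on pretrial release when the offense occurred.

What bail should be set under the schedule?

Base amounts from the schedule: credit-card fraud $17,200; second-degree assault $24,300.
Stacking rule: use the highest base only. Highest is second-degree assault at $24,300. Combined base = $24,300.
Defendant was on pretrial release at the time (+50%): $24,300 × 1.5 = $36,450.
$36,450 is within the $825,000 maximum.

$36,450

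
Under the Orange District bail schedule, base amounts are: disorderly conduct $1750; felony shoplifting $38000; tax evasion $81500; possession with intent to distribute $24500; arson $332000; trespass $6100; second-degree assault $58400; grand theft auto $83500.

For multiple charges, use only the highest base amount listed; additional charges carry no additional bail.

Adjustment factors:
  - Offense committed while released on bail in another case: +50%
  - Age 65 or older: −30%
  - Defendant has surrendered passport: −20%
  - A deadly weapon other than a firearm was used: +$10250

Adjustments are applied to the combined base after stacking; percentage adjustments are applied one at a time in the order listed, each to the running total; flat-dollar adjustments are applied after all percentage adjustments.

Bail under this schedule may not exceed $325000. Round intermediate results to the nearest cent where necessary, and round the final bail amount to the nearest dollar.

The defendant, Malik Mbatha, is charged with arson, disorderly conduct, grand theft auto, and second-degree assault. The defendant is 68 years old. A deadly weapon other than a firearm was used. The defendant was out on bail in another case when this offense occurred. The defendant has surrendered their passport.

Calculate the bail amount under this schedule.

$289130

Base amounts from the schedule: arson $332000; disorderly conduct $1750; grand theft auto $83500; second-degree assault $58400.
Stacking rule: use the highest base only. Highest is arson at $332000. Combined base = $332000.
Offense committed while released on bail in another case (+50%): $332000 × 1.5 = $498000.
Age 65 or older (−30%): $498000 × 0.7 = $348600.
Defendant has surrendered passport (−20%): $348600 × 0.8 = $278880.
A deadly weapon other than a firearm was used (+$10250 flat): $278880 + $10250 = $289130.
$289130 is within the $325000 maximum.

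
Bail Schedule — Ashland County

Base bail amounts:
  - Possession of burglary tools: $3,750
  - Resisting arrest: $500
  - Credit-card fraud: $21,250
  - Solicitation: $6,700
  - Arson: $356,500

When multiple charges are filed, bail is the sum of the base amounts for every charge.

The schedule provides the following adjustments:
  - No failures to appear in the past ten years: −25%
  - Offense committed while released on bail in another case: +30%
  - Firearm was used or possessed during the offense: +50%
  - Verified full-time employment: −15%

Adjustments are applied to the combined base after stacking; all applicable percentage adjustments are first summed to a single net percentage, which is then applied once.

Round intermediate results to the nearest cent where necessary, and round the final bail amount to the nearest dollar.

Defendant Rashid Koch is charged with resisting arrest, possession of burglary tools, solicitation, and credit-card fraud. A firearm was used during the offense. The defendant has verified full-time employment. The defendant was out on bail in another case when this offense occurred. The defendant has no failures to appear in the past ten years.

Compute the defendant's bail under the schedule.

$45,080

Base amounts from the schedule: resisting arrest $500; possession of burglary tools $3,750; solicitation $6,700; credit-card fraud $21,250.
Stacking rule: sum of all bases. $500 + $3,750 + $6,700 + $21,250 = $32,200.
Net percentage adjustment: −25% +30% +50% −15% = +40%. $32,200 × 1.4 = $45,080.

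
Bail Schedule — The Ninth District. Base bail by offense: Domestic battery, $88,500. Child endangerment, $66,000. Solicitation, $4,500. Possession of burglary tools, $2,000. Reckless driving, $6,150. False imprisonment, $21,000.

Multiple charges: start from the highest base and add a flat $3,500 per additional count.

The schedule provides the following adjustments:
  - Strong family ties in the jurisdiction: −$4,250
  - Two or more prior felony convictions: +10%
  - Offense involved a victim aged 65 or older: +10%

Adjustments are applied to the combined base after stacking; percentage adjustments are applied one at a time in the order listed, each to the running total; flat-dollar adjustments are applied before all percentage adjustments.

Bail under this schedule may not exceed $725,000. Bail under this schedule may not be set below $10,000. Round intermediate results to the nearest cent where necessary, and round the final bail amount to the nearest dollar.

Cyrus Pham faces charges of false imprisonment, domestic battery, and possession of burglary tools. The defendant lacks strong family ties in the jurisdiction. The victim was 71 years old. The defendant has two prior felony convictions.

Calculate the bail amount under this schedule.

Base amounts from the schedule: false imprisonment $21,000; domestic battery $88,500; possession of burglary tools $2,000.
Stacking rule: highest base plus $3,500 per additional charge. Highest is domestic battery at $88,500; 2 additional charges → +$7,000. Combined base = $95,500.
Two or more prior felony convictions (+10%): $95,500 × 1.1 = $105,050.
Offense involved a victim aged 65 or older (+10%): $105,050 × 1.1 = $115,555.
$115,555 is within the $725,000 maximum.
$115,555 is at or above the $10,000 minimum.

$115,555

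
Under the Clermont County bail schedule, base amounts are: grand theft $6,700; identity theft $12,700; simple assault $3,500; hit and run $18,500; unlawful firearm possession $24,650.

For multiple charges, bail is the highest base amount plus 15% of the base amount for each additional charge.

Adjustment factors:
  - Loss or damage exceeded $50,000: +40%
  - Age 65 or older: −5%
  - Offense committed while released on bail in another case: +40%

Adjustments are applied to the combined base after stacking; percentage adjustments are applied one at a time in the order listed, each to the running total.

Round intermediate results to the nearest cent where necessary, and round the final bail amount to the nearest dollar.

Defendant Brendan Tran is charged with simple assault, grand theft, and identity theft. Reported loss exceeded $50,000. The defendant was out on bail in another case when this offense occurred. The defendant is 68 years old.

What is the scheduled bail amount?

$26,496

Base amounts from the schedule: simple assault $3,500; grand theft $6,700; identity theft $12,700.
Stacking rule: highest base plus 15% of each additional charge. Highest is identity theft at $12,700. Additional: $3,500 × 15% = $525; $6,700 × 15% = $1,005. Combined base = $12,700 + $1,530 = $14,230.
Loss or damage exceeded $50,000 (+40%): $14,230 × 1.4 = $19,922.
Age 65 or older (−5%): $19,922 × 0.95 = $18,925.90.
Offense committed while released on bail in another case (+40%): $18,925.90 × 1.4 = $26,496.26.
Rounded to the nearest dollar: $26,496.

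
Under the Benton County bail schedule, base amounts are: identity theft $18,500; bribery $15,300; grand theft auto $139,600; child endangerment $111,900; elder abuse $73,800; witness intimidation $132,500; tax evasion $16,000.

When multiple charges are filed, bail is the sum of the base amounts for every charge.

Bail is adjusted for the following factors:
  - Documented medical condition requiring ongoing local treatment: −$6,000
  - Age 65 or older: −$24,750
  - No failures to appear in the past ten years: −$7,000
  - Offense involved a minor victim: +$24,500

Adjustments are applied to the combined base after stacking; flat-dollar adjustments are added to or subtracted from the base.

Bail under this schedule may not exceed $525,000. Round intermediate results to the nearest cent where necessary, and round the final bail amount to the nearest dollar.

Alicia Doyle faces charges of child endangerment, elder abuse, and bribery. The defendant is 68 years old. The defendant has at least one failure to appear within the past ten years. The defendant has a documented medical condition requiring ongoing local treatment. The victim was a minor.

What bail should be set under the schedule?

$194,750

Base amounts from the schedule: child endangerment $111,900; elder abuse $73,800; bribery $15,300.
Stacking rule: sum of all bases. $111,900 + $73,800 + $15,300 = $201,000.
Documented medical condition requiring ongoing local treatment (−$6,000 flat): $201,000 − $6,000 = $195,000.
Age 65 or older (−$24,750 flat): $195,000 − $24,750 = $170,250.
Offense involved a minor victim (+$24,500 flat): $170,250 + $24,500 = $194,750.
$194,750 is within the $525,000 maximum.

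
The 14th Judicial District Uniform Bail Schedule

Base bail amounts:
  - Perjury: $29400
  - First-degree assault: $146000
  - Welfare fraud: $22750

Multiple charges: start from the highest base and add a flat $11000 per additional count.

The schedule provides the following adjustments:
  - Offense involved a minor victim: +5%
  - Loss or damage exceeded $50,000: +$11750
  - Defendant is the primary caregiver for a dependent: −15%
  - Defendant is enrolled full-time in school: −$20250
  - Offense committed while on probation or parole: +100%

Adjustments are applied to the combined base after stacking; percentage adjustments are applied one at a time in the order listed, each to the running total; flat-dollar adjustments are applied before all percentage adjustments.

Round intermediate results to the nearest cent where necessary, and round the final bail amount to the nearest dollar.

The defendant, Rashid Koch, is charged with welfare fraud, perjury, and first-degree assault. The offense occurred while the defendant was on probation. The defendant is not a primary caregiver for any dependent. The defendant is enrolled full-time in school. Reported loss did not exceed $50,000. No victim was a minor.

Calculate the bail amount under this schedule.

Base amounts from the schedule: welfare fraud $22750; perjury $29400; first-degree assault $146000.
Stacking rule: highest base plus $11000 per additional charge. Highest is first-degree assault at $146000; 2 additional charges → +$22000. Combined base = $168000.
Defendant is enrolled full-time in school (−$20250 flat): $168000 − $20250 = $147750.
Offense committed while on probation or parole (+100%): $147750 × 2 = $295500.

$295500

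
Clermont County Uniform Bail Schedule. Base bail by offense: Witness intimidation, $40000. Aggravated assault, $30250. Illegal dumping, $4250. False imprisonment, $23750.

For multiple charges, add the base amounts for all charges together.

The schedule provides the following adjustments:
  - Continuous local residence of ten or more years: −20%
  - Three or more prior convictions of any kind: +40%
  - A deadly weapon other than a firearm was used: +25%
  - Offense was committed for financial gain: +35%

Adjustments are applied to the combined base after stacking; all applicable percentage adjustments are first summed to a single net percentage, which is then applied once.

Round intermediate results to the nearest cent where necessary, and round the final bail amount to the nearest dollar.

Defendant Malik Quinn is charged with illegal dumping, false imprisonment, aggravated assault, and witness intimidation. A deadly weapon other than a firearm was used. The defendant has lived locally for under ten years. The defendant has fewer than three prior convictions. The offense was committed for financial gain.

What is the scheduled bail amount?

Base amounts from the schedule: illegal dumping $4250; false imprisonment $23750; aggravated assault $30250; witness intimidation $40000.
Stacking rule: sum of all bases. $4250 + $23750 + $30250 + $40000 = $98250.
Net percentage adjustment: +25% +35% = +60%. $98250 × 1.6 = $157200.

$157200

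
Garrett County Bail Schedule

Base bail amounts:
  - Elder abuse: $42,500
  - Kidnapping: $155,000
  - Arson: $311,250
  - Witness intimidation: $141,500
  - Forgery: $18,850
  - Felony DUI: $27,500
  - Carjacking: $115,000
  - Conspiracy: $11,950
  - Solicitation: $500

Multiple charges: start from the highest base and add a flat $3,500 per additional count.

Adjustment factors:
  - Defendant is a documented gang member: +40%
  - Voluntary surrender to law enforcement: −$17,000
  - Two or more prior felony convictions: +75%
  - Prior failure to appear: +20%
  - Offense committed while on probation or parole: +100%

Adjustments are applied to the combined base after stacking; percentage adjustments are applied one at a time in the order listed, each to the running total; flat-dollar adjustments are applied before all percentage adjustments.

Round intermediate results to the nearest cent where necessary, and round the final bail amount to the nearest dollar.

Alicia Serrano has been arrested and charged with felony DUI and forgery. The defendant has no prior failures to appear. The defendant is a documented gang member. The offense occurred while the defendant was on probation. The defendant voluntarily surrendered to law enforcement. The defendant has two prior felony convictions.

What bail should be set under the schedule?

Base amounts from the schedule: felony DUI $27,500; forgery $18,850.
Stacking rule: highest base plus $3,500 per additional charge. Highest is felony DUI at $27,500; 1 additional charge → +$3,500. Combined base = $31,000.
Voluntary surrender to law enforcement (−$17,000 flat): $31,000 − $17,000 = $14,000.
Defendant is a documented gang member (+40%): $14,000 × 1.4 = $19,600.
Two or more prior felony convictions (+75%): $19,600 × 1.75 = $34,300.
Offense committed while on probation or parole (+100%): $34,300 × 2 = $68,600.

$68,600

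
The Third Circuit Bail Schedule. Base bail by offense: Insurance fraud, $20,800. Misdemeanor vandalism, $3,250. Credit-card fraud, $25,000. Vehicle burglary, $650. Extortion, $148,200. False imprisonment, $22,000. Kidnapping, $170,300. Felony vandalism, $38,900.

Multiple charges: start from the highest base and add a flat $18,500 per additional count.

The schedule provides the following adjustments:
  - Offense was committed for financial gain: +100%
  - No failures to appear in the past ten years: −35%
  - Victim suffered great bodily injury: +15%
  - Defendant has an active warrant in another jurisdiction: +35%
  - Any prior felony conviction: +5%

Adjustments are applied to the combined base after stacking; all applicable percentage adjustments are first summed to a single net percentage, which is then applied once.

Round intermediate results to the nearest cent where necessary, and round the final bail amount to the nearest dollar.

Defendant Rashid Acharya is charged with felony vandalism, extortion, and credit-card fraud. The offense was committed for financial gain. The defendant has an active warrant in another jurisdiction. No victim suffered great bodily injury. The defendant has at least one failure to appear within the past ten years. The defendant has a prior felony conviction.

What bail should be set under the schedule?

$444,480

Base amounts from the schedule: felony vandalism $38,900; extortion $148,200; credit-card fraud $25,000.
Stacking rule: highest base plus $18,500 per additional charge. Highest is extortion at $148,200; 2 additional charges → +$37,000. Combined base = $185,200.
Net percentage adjustment: +100% +35% +5% = +140%. $185,200 × 2.4 = $444,480.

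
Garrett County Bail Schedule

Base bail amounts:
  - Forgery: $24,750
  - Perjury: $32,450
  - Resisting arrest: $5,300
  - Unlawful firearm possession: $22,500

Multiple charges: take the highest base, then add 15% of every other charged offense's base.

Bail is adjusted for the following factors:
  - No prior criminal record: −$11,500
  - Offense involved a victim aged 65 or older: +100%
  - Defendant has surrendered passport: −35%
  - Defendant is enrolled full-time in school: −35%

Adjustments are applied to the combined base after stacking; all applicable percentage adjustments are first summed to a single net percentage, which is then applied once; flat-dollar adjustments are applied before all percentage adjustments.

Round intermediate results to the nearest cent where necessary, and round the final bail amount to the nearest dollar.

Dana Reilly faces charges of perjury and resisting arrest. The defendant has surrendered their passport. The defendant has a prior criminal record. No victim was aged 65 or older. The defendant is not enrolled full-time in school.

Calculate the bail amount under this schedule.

Base amounts from the schedule: perjury $32,450; resisting arrest $5,300.
Stacking rule: highest base plus 15% of each additional charge. Highest is perjury at $32,450. Additional: $5,300 × 15% = $795. Combined base = $32,450 + $795 = $33,245.
Defendant has surrendered passport (−35%): $33,245 × 0.65 = $21,609.25.
Rounded to the nearest dollar: $21,609.

$21,609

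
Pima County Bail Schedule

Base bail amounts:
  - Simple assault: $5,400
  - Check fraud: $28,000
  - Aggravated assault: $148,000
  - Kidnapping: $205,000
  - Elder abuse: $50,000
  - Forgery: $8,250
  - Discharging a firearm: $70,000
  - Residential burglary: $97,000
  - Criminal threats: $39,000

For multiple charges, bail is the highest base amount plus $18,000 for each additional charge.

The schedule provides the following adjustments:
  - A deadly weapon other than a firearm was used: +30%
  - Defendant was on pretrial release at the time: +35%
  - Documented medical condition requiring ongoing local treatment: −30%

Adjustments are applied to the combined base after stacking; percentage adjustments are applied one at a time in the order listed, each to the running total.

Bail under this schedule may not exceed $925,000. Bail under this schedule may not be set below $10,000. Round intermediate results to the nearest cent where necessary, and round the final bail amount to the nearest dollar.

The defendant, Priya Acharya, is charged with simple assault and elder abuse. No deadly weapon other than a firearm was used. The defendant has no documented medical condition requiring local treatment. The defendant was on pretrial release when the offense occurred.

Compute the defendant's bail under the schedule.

Base amounts from the schedule: simple assault $5,400; elder abuse $50,000.
Stacking rule: highest base plus $18,000 per additional charge. Highest is elder abuse at $50,000; 1 additional charge → +$18,000. Combined base = $68,000.
Defendant was on pretrial release at the time (+35%): $68,000 × 1.35 = $91,800.
$91,800 is within the $925,000 maximum.
$91,800 is at or above the $10,000 minimum.

$91,800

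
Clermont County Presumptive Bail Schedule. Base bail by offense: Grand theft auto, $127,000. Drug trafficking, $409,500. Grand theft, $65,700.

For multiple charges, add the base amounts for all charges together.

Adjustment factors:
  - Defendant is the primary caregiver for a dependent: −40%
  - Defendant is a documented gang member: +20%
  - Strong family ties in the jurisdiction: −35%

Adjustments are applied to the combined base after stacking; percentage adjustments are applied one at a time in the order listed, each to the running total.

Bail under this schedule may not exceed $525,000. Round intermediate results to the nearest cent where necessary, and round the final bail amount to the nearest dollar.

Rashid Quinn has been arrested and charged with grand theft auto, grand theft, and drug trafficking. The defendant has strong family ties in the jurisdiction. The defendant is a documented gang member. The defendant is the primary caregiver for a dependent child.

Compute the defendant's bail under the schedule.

$281,830

Base amounts from the schedule: grand theft auto $127,000; grand theft $65,700; drug trafficking $409,500.
Stacking rule: sum of all bases. $127,000 + $65,700 + $409,500 = $602,200.
Defendant is the primary caregiver for a dependent (−40%): $602,200 × 0.6 = $361,320.
Defendant is a documented gang member (+20%): $361,320 × 1.2 = $433,584.
Strong family ties in the jurisdiction (−35%): $433,584 × 0.65 = $281,829.60.
$281,829.60 is within the $525,000 maximum.
Rounded to the nearest dollar: $281,830.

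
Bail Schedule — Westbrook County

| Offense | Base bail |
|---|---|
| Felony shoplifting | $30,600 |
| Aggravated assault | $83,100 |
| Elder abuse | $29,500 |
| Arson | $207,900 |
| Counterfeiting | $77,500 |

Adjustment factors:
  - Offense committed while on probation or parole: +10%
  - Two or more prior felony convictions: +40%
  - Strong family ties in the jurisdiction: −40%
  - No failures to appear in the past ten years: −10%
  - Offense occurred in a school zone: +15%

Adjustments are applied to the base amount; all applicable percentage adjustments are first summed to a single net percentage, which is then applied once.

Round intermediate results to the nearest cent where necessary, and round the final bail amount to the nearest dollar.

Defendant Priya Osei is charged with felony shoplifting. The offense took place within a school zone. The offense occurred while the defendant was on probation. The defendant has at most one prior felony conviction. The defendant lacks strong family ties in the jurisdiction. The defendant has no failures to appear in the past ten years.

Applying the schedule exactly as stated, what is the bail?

$35,190

Base amounts from the schedule: felony shoplifting $30,600.
Single charge. Combined base = $30,600.
Net percentage adjustment: +10% −10% +15% = +15%. $30,600 × 1.15 = $35,190.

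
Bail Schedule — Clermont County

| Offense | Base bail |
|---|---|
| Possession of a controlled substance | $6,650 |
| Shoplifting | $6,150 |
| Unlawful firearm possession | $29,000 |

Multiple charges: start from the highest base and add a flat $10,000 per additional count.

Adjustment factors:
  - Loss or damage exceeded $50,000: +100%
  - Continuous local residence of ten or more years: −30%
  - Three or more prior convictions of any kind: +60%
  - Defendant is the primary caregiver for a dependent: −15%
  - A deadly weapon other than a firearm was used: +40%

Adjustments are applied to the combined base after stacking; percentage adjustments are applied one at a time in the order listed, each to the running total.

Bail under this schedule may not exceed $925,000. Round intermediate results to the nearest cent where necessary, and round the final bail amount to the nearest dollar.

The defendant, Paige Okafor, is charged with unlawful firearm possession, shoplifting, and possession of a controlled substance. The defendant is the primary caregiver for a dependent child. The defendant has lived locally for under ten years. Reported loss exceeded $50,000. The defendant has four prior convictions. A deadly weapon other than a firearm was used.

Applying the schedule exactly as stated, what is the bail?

Base amounts from the schedule: unlawful firearm possession $29,000; shoplifting $6,150; possession of a controlled substance $6,650.
Stacking rule: highest base plus $10,000 per additional charge. Highest is unlawful firearm possession at $29,000; 2 additional charges → +$20,000. Combined base = $49,000.
Loss or damage exceeded $50,000 (+100%): $49,000 × 2 = $98,000.
Three or more prior convictions of any kind (+60%): $98,000 × 1.6 = $156,800.
Defendant is the primary caregiver for a dependent (−15%): $156,800 × 0.85 = $133,280.
A deadly weapon other than a firearm was used (+40%): $133,280 × 1.4 = $186,592.
$186,592 is within the $925,000 maximum.

$186,592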